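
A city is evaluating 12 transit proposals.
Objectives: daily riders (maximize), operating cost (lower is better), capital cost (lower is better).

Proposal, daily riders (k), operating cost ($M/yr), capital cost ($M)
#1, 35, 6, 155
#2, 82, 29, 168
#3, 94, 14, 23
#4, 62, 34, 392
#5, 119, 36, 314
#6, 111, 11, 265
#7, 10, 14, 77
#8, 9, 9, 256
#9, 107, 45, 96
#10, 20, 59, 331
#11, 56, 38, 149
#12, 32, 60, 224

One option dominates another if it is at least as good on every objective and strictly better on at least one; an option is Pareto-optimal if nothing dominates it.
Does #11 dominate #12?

Yes

#11 vs #12: daily riders 56≥32, operating cost 38≤60, capital cost 149≤224 — #11 is at least as good on every objective with at least one strict improvement.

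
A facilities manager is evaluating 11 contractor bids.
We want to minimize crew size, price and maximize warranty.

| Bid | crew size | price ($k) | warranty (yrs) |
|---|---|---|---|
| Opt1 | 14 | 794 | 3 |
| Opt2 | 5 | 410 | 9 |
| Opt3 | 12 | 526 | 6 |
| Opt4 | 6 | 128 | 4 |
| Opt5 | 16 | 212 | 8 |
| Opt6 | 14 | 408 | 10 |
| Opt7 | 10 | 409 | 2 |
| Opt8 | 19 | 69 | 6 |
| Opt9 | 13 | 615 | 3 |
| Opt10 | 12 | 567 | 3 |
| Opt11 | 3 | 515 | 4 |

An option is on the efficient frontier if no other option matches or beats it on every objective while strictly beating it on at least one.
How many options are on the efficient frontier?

Opt1: dominated by Opt2 (crew size 5≤14, price 410≤794, warranty 9≥3).
Opt2: not dominated.
Opt3: dominated by Opt2 (crew size 5≤12, price 410≤526, warranty 9≥6).
Opt4: not dominated.
Opt5: not dominated.
Opt6: not dominated (best warranty).
Opt7: dominated by Opt4 (crew size 6≤10, price 128≤409, warranty 4≥2).
Opt8: not dominated (best price).
Opt9: dominated by Opt2 (crew size 5≤13, price 410≤615, warranty 9≥3).
Opt10: dominated by Opt2 (crew size 5≤12, price 410≤567, warranty 9≥3).
Opt11: not dominated (best crew size).
Pareto-optimal: Opt2, Opt4, Opt5, Opt6, Opt8, Opt11 → 6.

6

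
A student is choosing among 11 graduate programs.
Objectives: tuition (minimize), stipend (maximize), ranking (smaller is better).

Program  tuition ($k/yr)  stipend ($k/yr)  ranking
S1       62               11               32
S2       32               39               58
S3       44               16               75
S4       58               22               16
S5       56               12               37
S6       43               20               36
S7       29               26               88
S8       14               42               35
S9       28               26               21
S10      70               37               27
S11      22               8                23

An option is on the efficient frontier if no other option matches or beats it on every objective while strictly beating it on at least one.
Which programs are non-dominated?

S4, S8, S9, S10, S11

S1: dominated by S4 (tuition 58≤62, stipend 22≥11, ranking 16≤32).
S2: dominated by S8 (tuition 14≤32, stipend 42≥39, ranking 35≤58).
S3: dominated by S2 (tuition 32≤44, stipend 39≥16, ranking 58≤75).
S4: not dominated (best ranking).
S5: dominated by S6 (tuition 43≤56, stipend 20≥12, ranking 36≤37).
S6: dominated by S8 (tuition 14≤43, stipend 42≥20, ranking 35≤36).
S7: dominated by S8 (tuition 14≤29, stipend 42≥26, ranking 35≤88).
S8: not dominated (best tuition).
S9: not dominated.
S10: not dominated.
S11: not dominated.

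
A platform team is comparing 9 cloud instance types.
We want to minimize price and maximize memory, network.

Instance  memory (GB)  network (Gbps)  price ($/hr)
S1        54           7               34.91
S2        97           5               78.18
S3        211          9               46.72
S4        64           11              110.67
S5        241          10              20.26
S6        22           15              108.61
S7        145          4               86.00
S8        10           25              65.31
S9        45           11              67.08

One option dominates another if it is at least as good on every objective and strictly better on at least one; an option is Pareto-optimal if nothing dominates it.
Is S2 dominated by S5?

S5 vs S2: memory 241≥97, network 10≥5, price 20.26≤78.18 — S5 is at least as good on every objective with at least one strict improvement.

Yes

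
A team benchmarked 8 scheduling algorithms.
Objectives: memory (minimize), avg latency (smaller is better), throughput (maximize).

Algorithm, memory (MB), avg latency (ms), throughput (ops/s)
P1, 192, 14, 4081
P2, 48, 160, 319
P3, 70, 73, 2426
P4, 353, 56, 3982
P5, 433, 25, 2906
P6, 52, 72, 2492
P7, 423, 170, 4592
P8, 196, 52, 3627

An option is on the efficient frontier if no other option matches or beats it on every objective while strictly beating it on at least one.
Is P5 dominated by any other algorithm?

P1 vs P5: memory 192≤433, avg latency 14≤25, throughput 4081≥2906 — P1 is at least as good on every objective and strictly better on at least one, so P1 dominates P5.

Yes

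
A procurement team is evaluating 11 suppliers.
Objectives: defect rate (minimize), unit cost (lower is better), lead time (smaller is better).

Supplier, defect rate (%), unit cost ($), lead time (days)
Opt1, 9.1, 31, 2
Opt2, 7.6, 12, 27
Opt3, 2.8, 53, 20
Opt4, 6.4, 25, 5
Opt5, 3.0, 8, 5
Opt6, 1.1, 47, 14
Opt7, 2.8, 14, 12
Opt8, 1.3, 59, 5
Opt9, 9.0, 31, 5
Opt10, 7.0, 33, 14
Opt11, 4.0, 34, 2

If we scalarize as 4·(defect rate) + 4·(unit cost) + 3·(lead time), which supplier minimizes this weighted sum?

Opt5

Opt1: 4·9.1 + 4·31 + 3·2 = 166.4
Opt2: 4·7.6 + 4·12 + 3·27 = 159.4
Opt3: 4·2.8 + 4·53 + 3·20 = 283.2
Opt4: 4·6.4 + 4·25 + 3·5 = 140.6
Opt5: 4·3.0 + 4·8 + 3·5 = 59.0
Opt6: 4·1.1 + 4·47 + 3·14 = 234.4
Opt7: 4·2.8 + 4·14 + 3·12 = 103.2
Opt8: 4·1.3 + 4·59 + 3·5 = 256.2
Opt9: 4·9.0 + 4·31 + 3·5 = 175.0
Opt10: 4·7.0 + 4·33 + 3·14 = 202.0
Opt11: 4·4.0 + 4·34 + 3·2 = 158.0
Lowest: Opt5 at 59.0.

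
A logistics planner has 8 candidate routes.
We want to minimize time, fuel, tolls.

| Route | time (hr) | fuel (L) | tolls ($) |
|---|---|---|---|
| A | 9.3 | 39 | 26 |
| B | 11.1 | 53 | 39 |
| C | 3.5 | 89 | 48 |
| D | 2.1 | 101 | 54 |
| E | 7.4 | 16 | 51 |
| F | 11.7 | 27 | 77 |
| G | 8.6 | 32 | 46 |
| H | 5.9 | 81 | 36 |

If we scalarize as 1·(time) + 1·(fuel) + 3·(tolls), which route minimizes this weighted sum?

A: 1·9.3 + 1·39 + 3·26 = 126.3
B: 1·11.1 + 1·53 + 3·39 = 181.1
C: 1·3.5 + 1·89 + 3·48 = 236.5
D: 1·2.1 + 1·101 + 3·54 = 265.1
E: 1·7.4 + 1·16 + 3·51 = 176.4
F: 1·11.7 + 1·27 + 3·77 = 269.7
G: 1·8.6 + 1·32 + 3·46 = 178.6
H: 1·5.9 + 1·81 + 3·36 = 194.9
Lowest: A at 126.3.

A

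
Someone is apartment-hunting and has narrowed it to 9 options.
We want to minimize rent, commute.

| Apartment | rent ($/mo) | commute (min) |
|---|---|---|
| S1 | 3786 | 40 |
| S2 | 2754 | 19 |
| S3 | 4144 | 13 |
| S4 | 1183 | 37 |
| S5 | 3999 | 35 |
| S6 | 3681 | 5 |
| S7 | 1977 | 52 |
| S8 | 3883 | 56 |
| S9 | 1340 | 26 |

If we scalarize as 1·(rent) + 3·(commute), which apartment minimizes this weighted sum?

S1: 1·3786 + 3·40 = 3906
S2: 1·2754 + 3·19 = 2811
S3: 1·4144 + 3·13 = 4183
S4: 1·1183 + 3·37 = 1294
S5: 1·3999 + 3·35 = 4104
S6: 1·3681 + 3·5 = 3696
S7: 1·1977 + 3·52 = 2133
S8: 1·3883 + 3·56 = 4051
S9: 1·1340 + 3·26 = 1418
Lowest: S4 at 1294.

S4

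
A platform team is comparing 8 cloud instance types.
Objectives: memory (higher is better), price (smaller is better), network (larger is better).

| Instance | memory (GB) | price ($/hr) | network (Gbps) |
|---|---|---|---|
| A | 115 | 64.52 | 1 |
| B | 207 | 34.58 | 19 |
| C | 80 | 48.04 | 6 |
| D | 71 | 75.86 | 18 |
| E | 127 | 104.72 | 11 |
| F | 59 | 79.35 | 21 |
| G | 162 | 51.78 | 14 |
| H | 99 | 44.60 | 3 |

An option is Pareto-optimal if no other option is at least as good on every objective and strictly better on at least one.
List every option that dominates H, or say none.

B: memory 207≥99, price 34.58≤44.60, network 19≥3 — dominates H.
Others (A, C, D, E, F, G) are each worse than H on at least one objective.

B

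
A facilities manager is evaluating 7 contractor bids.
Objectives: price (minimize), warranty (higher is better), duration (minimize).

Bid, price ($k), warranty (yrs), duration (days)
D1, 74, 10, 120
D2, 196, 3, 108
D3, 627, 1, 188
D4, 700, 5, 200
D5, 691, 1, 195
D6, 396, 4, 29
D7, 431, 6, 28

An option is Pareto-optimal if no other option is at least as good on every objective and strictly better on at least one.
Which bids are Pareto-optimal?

D1, D2, D6, D7

D1: not dominated (best price).
D2: not dominated.
D3: dominated by D1 (price 74≤627, warranty 10≥1, duration 120≤188).
D4: dominated by D1 (price 74≤700, warranty 10≥5, duration 120≤200).
D5: dominated by D1 (price 74≤691, warranty 10≥1, duration 120≤195).
D6: not dominated.
D7: not dominated (best duration).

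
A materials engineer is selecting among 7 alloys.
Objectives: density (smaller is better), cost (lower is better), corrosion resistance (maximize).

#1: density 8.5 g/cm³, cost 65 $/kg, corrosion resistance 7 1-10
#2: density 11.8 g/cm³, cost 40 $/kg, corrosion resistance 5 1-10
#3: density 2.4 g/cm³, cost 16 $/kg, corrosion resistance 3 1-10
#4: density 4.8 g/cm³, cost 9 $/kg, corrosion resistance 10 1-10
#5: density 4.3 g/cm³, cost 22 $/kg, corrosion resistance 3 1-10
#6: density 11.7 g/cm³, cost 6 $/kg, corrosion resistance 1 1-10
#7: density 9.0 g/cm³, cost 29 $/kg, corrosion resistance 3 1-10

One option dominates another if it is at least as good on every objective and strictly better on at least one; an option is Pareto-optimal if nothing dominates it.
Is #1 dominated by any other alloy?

Yes

#4 vs #1: density 4.8≤8.5, cost 9≤65, corrosion resistance 10≥7 — #4 is at least as good on every objective and strictly better on at least one, so #4 dominates #1.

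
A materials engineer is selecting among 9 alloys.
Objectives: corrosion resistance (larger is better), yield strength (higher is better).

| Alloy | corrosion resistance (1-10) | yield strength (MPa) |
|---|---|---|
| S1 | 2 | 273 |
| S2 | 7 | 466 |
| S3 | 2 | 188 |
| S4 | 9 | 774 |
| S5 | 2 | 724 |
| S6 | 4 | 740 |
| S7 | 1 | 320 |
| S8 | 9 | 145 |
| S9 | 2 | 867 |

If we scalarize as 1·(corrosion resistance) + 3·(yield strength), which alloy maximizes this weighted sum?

S9

S1: 1·2 + 3·273 = 821
S2: 1·7 + 3·466 = 1405
S3: 1·2 + 3·188 = 566
S4: 1·9 + 3·774 = 2331
S5: 1·2 + 3·724 = 2174
S6: 1·4 + 3·740 = 2224
S7: 1·1 + 3·320 = 961
S8: 1·9 + 3·145 = 444
S9: 1·2 + 3·867 = 2603
Highest: S9 at 2603.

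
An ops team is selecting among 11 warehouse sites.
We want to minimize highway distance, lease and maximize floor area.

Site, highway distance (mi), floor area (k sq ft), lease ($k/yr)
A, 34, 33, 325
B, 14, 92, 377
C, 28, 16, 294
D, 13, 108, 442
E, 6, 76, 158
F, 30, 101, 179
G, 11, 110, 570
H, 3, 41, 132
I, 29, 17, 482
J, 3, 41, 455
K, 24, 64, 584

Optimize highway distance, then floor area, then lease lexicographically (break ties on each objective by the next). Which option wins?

H

First minimize highway distance: best is 3, kept {H, J}.
Then maximize floor area: best is 41, kept {H, J}.
Then minimize lease: best is 132, kept {H}.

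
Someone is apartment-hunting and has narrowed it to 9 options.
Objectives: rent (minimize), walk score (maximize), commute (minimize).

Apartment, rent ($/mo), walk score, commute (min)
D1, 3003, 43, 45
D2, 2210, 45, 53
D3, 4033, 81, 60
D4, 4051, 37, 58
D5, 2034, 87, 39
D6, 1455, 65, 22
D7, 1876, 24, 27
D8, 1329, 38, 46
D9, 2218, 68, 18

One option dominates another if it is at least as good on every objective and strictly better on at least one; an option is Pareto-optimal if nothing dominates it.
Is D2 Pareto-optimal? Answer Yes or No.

No

D5 vs D2: rent 2034≤2210, walk score 87≥45, commute 39≤53 — D5 is at least as good on every objective and strictly better on at least one, so D5 dominates D2.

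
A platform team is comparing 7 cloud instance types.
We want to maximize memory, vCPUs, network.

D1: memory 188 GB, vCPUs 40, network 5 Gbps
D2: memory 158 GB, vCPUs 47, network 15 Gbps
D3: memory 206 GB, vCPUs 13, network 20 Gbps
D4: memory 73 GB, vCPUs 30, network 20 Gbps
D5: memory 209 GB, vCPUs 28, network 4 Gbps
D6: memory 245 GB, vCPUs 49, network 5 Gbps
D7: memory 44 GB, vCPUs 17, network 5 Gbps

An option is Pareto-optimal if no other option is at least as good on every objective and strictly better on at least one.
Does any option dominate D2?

No

D1: worse on vCPUs (40 vs 47).
D3: worse on vCPUs (13 vs 47).
D4: worse on memory (73 vs 158).
D5: worse on vCPUs (28 vs 47).
D6: worse on network (5 vs 15).
D7: worse on memory (44 vs 158).
No option is at least as good as D2 on every objective and strictly better on one.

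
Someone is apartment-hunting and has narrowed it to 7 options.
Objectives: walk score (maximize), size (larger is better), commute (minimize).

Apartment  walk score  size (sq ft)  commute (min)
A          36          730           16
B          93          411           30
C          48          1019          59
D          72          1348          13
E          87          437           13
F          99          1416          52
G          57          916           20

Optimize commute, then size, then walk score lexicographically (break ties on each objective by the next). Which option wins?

First minimize commute: best is 13, kept {D, E}.
Then maximize size: best is 1348, kept {D}.

D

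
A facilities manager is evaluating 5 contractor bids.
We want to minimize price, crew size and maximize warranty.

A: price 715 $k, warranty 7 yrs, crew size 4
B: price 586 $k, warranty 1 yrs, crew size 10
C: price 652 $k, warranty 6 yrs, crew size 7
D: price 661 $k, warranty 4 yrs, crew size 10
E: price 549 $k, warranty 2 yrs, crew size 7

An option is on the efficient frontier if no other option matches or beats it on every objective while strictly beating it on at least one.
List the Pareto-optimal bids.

A, C, E

A: not dominated (best warranty).
B: dominated by E (price 549≤586, warranty 2≥1, crew size 7≤10).
C: not dominated.
D: dominated by C (price 652≤661, warranty 6≥4, crew size 7≤10).
E: not dominated (best price).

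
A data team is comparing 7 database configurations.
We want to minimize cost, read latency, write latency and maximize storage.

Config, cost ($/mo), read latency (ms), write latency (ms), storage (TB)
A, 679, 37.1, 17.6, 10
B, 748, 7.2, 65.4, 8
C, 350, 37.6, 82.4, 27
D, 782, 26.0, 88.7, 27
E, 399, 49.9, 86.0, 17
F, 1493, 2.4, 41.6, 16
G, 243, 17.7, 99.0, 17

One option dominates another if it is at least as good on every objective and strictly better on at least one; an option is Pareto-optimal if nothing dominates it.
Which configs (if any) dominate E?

C

C: cost 350≤399, read latency 37.6≤49.9, write latency 82.4≤86.0, storage 27≥17 — dominates E.
Others (A, B, D, F, G) are each worse than E on at least one objective.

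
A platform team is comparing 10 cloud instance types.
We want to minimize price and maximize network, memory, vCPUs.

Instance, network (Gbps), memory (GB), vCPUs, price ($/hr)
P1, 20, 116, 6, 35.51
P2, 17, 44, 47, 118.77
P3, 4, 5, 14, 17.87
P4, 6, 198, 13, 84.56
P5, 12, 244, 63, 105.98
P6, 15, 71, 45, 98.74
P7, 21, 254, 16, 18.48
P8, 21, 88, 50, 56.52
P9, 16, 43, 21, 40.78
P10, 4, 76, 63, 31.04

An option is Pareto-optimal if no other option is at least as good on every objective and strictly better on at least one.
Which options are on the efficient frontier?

P1: dominated by P7 (network 21≥20, memory 254≥116, vCPUs 16≥6, price 18.48≤35.51).
P2: dominated by P8 (network 21≥17, memory 88≥44, vCPUs 50≥47, price 56.52≤118.77).
P3: not dominated (best price).
P4: dominated by P7 (network 21≥6, memory 254≥198, vCPUs 16≥13, price 18.48≤84.56).
P5: not dominated.
P6: dominated by P8 (network 21≥15, memory 88≥71, vCPUs 50≥45, price 56.52≤98.74).
P7: not dominated (best memory).
P8: not dominated.
P9: not dominated.
P10: not dominated.

P3, P5, P7, P8, P9, P10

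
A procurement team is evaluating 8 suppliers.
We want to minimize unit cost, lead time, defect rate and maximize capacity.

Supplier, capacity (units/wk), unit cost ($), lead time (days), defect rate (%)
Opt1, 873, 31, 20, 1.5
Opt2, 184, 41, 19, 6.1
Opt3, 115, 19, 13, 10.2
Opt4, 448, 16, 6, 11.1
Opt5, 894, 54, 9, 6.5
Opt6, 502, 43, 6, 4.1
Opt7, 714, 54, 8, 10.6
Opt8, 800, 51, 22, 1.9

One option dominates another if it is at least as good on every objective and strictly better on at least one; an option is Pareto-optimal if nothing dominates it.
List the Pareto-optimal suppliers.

Opt1: not dominated (best defect rate).
Opt2: not dominated.
Opt3: not dominated.
Opt4: not dominated (best unit cost).
Opt5: not dominated (best capacity).
Opt6: not dominated.
Opt7: not dominated.
Opt8: dominated by Opt1 (capacity 873≥800, unit cost 31≤51, lead time 20≤22, defect rate 1.5≤1.9).

Opt1, Opt2, Opt3, Opt4, Opt5, Opt6, Opt7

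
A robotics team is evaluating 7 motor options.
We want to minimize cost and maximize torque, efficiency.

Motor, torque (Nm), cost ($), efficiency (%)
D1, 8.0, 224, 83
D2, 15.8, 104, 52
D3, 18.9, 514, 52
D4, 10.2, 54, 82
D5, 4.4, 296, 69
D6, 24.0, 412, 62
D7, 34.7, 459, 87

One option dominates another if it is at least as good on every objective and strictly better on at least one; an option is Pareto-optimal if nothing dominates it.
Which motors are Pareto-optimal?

D1: not dominated.
D2: not dominated.
D3: dominated by D6 (torque 24.0≥18.9, cost 412≤514, efficiency 62≥52).
D4: not dominated (best cost).
D5: dominated by D1 (torque 8.0≥4.4, cost 224≤296, efficiency 83≥69).
D6: not dominated.
D7: not dominated (best torque).

D1, D2, D4, D6, D7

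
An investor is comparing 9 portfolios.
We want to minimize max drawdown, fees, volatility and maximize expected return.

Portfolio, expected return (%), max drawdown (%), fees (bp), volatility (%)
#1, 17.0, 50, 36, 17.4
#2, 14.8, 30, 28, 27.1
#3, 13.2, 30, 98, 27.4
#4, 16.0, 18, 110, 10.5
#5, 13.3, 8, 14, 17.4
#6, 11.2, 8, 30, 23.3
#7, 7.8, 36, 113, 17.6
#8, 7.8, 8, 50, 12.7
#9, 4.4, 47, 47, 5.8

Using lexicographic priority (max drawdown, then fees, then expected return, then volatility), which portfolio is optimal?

#5

First minimize max drawdown: best is 8, kept {#5, #6, #8}.
Then minimize fees: best is 14, kept {#5}.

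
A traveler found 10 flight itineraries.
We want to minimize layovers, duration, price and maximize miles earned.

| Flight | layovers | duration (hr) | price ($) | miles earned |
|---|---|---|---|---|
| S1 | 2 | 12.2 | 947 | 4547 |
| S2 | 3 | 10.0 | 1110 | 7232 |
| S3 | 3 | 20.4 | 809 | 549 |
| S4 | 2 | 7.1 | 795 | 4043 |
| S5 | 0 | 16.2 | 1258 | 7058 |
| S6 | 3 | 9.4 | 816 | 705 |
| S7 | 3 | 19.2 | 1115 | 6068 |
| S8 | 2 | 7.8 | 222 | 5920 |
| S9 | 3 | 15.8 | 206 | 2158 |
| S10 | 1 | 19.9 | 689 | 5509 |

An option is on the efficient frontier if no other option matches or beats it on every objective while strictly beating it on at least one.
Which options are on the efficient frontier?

S1: dominated by S8 (layovers 2≤2, duration 7.8≤12.2, price 222≤947, miles earned 5920≥4547).
S2: not dominated (best miles earned).
S3: dominated by S4 (layovers 2≤3, duration 7.1≤20.4, price 795≤809, miles earned 4043≥549).
S4: not dominated (best duration).
S5: not dominated (best layovers).
S6: dominated by S4 (layovers 2≤3, duration 7.1≤9.4, price 795≤816, miles earned 4043≥705).
S7: dominated by S2 (layovers 3≤3, duration 10.0≤19.2, price 1110≤1115, miles earned 7232≥6068).
S8: not dominated.
S9: not dominated (best price).
S10: not dominated.

S2, S4, S5, S8, S9, S10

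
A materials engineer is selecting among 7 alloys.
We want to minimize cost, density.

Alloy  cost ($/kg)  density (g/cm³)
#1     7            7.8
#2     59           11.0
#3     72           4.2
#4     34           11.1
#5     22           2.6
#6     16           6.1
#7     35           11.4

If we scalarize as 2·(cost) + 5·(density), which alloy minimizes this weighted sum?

#1

#1: 2·7 + 5·7.8 = 53.0
#2: 2·59 + 5·11.0 = 173.0
#3: 2·72 + 5·4.2 = 165.0
#4: 2·34 + 5·11.1 = 123.5
#5: 2·22 + 5·2.6 = 57.0
#6: 2·16 + 5·6.1 = 62.5
#7: 2·35 + 5·11.4 = 127.0
Lowest: #1 at 53.0.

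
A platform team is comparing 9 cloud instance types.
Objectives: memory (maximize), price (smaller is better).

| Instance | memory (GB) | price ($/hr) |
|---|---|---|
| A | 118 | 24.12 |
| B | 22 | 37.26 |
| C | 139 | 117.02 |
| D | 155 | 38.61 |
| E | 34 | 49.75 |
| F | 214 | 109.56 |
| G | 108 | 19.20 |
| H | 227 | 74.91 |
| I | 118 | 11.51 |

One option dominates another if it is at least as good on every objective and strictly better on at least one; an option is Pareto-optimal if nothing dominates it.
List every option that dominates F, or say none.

H

H: memory 227≥214, price 74.91≤109.56 — dominates F.
Others (A, B, C, D, E, G, I) are each worse than F on at least one objective.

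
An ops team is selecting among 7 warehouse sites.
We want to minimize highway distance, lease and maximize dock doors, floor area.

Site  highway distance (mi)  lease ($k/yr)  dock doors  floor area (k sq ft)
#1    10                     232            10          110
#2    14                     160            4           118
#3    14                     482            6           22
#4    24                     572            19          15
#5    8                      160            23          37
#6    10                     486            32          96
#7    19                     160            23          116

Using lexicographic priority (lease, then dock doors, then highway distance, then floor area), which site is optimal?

#5

First minimize lease: best is 160, kept {#2, #5, #7}.
Then maximize dock doors: best is 23, kept {#5, #7}.
Then minimize highway distance: best is 8, kept {#5}.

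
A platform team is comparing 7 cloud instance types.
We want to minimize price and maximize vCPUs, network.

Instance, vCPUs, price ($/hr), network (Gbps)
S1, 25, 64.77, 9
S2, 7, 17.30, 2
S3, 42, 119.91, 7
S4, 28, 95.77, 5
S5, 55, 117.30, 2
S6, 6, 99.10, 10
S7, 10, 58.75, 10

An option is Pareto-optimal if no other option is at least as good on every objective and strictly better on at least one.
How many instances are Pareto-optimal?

S1: not dominated.
S2: not dominated (best price).
S3: not dominated.
S4: not dominated.
S5: not dominated (best vCPUs).
S6: dominated by S7 (vCPUs 10≥6, price 58.75≤99.10, network 10≥10).
S7: not dominated.
Pareto-optimal: S1, S2, S3, S4, S5, S7 → 6.

6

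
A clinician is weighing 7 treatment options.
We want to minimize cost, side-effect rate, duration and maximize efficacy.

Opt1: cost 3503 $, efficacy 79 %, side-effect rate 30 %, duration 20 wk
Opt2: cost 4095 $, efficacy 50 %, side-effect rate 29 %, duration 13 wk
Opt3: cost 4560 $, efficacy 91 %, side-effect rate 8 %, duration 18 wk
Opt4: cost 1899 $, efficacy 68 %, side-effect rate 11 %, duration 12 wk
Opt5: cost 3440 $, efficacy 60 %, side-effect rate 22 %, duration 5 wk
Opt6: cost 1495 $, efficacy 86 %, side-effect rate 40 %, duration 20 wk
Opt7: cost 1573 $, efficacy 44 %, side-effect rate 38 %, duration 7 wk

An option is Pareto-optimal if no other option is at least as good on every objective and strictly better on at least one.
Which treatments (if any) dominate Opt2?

Opt4, Opt5

Opt4: cost 1899≤4095, efficacy 68≥50, side-effect rate 11≤29, duration 12≤13 — dominates Opt2.
Opt5: cost 3440≤4095, efficacy 60≥50, side-effect rate 22≤29, duration 5≤13 — dominates Opt2.
Others (Opt1, Opt3, Opt6, Opt7) are each worse than Opt2 on at least one objective.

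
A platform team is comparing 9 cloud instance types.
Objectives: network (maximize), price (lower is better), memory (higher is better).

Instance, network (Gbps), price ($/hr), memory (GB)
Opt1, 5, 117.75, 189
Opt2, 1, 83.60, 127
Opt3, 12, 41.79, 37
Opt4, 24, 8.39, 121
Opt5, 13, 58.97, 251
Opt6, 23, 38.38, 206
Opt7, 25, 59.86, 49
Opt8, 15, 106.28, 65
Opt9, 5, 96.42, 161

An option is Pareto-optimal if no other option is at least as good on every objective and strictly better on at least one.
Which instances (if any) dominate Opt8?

Opt4, Opt6

Opt4: network 24≥15, price 8.39≤106.28, memory 121≥65 — dominates Opt8.
Opt6: network 23≥15, price 38.38≤106.28, memory 206≥65 — dominates Opt8.
Others (Opt1, Opt2, Opt3, Opt5, Opt7, Opt9) are each worse than Opt8 on at least one objective.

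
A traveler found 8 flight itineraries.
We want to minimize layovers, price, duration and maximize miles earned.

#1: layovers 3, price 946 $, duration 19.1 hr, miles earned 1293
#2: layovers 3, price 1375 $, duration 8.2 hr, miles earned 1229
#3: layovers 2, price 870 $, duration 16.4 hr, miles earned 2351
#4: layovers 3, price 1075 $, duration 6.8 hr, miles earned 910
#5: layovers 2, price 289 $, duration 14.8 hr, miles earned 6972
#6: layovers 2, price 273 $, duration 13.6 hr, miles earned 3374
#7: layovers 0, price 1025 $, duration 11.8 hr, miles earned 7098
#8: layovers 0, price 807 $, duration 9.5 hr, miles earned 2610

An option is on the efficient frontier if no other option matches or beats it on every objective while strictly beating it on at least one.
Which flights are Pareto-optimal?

#2, #4, #5, #6, #7, #8

#1: dominated by #3 (layovers 2≤3, price 870≤946, duration 16.4≤19.1, miles earned 2351≥1293).
#2: not dominated.
#3: dominated by #5 (layovers 2≤2, price 289≤870, duration 14.8≤16.4, miles earned 6972≥2351).
#4: not dominated (best duration).
#5: not dominated.
#6: not dominated (best price).
#7: not dominated (best miles earned).
#8: not dominated.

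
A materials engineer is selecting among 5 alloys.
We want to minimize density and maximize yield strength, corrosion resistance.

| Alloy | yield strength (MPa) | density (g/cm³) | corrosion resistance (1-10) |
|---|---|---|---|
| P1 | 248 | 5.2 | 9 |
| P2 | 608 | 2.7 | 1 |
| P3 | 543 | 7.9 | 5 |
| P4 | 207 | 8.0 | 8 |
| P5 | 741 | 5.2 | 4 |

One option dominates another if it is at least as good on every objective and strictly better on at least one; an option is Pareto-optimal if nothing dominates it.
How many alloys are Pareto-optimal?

P1: not dominated (best corrosion resistance).
P2: not dominated (best density).
P3: not dominated.
P4: dominated by P1 (yield strength 248≥207, density 5.2≤8.0, corrosion resistance 9≥8).
P5: not dominated (best yield strength).
Pareto-optimal: P1, P2, P3, P5 → 4.

4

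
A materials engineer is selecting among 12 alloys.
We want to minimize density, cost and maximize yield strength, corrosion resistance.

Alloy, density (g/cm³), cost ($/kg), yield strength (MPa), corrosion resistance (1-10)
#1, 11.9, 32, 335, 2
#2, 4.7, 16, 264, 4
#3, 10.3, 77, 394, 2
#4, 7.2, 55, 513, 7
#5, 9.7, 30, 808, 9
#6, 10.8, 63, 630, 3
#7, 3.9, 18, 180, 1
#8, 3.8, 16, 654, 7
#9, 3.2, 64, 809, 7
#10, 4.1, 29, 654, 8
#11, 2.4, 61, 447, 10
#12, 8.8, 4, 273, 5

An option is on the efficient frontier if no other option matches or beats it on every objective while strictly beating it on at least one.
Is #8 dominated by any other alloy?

#1: worse on density (11.9 vs 3.8).
#2: worse on density (4.7 vs 3.8).
#3: worse on density (10.3 vs 3.8).
#4: worse on density (7.2 vs 3.8).
#5: worse on density (9.7 vs 3.8).
#6: worse on density (10.8 vs 3.8).
#7: worse on density (3.9 vs 3.8).
#9: worse on cost (64 vs 16).
#10: worse on density (4.1 vs 3.8).
#11: worse on cost (61 vs 16).
#12: worse on density (8.8 vs 3.8).
No option is at least as good as #8 on every objective and strictly better on one.

No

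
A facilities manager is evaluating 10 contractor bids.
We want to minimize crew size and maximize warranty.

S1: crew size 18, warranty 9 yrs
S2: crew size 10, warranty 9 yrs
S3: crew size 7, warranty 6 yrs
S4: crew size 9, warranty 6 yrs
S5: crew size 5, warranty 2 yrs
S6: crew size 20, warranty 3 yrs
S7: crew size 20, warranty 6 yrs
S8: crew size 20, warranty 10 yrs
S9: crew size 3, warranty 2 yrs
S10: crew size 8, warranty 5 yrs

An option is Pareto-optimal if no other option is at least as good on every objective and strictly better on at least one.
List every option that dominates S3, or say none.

none

S1: worse on crew size (18 vs 7).
S2: worse on crew size (10 vs 7).
S4: worse on crew size (9 vs 7).
S5: worse on warranty (2 vs 6).
S6: worse on crew size (20 vs 7).
S7: worse on crew size (20 vs 7).
S8: worse on crew size (20 vs 7).
S9: worse on warranty (2 vs 6).
S10: worse on crew size (8 vs 7).
No option dominates S3.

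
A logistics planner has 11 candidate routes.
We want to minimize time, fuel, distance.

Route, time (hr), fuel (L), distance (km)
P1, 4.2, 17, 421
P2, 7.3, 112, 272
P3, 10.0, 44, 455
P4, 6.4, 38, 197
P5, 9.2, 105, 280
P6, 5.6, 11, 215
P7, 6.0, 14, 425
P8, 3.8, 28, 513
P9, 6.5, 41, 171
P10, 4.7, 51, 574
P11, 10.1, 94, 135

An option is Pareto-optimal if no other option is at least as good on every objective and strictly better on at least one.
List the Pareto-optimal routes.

P1: not dominated.
P2: dominated by P4 (time 6.4≤7.3, fuel 38≤112, distance 197≤272).
P3: dominated by P1 (time 4.2≤10.0, fuel 17≤44, distance 421≤455).
P4: not dominated.
P5: dominated by P4 (time 6.4≤9.2, fuel 38≤105, distance 197≤280).
P6: not dominated (best fuel).
P7: dominated by P6 (time 5.6≤6.0, fuel 11≤14, distance 215≤425).
P8: not dominated (best time).
P9: not dominated.
P10: dominated by P1 (time 4.2≤4.7, fuel 17≤51, distance 421≤574).
P11: not dominated (best distance).

P1, P4, P6, P8, P9, P11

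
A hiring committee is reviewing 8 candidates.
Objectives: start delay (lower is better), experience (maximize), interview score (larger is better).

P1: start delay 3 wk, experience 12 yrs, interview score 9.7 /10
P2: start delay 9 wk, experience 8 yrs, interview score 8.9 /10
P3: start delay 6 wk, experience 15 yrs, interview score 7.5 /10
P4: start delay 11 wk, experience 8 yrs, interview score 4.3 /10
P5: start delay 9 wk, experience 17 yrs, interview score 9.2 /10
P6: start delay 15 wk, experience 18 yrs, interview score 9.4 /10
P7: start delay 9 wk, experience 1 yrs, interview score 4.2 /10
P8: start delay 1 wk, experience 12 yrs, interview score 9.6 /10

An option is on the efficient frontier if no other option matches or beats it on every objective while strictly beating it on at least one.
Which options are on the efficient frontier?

P1, P3, P5, P6, P8

P1: not dominated (best interview score).
P2: dominated by P1 (start delay 3≤9, experience 12≥8, interview score 9.7≥8.9).
P3: not dominated.
P4: dominated by P1 (start delay 3≤11, experience 12≥8, interview score 9.7≥4.3).
P5: not dominated.
P6: not dominated (best experience).
P7: dominated by P1 (start delay 3≤9, experience 12≥1, interview score 9.7≥4.2).
P8: not dominated (best start delay).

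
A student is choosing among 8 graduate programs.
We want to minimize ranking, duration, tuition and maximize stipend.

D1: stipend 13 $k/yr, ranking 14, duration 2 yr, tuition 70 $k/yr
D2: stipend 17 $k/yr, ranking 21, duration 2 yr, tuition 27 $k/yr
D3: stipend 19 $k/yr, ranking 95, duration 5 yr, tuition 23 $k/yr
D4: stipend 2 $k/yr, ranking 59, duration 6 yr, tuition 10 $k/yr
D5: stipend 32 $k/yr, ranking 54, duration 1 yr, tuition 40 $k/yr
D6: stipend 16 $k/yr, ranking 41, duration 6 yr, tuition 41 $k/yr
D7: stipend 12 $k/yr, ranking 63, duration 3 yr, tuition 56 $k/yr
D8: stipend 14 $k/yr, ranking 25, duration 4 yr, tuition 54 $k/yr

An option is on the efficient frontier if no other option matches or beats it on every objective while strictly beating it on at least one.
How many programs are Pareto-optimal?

D1: not dominated (best ranking).
D2: not dominated.
D3: not dominated.
D4: not dominated (best tuition).
D5: not dominated (best stipend).
D6: dominated by D2 (stipend 17≥16, ranking 21≤41, duration 2≤6, tuition 27≤41).
D7: dominated by D2 (stipend 17≥12, ranking 21≤63, duration 2≤3, tuition 27≤56).
D8: dominated by D2 (stipend 17≥14, ranking 21≤25, duration 2≤4, tuition 27≤54).
Pareto-optimal: D1, D2, D3, D4, D5 → 5.

5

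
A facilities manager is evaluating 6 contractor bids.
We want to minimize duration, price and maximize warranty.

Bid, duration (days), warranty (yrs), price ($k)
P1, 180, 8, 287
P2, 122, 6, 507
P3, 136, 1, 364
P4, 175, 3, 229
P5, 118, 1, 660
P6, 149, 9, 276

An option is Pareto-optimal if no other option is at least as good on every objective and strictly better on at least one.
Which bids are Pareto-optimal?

P2, P3, P4, P5, P6

P1: dominated by P6 (duration 149≤180, warranty 9≥8, price 276≤287).
P2: not dominated.
P3: not dominated.
P4: not dominated (best price).
P5: not dominated (best duration).
P6: not dominated (best warranty).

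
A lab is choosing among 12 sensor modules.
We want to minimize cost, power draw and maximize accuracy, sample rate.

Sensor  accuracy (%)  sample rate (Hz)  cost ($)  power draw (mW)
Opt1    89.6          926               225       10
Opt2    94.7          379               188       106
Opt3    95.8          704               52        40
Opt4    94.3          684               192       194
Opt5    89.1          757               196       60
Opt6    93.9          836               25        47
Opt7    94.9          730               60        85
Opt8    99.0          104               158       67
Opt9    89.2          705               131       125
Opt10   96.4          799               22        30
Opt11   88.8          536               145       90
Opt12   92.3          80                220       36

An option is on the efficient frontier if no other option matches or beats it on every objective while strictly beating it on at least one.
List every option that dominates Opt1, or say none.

none

Opt2: worse on sample rate (379 vs 926).
Opt3: worse on sample rate (704 vs 926).
Opt4: worse on sample rate (684 vs 926).
Opt5: worse on accuracy (89.1 vs 89.6).
Opt6: worse on sample rate (836 vs 926).
Opt7: worse on sample rate (730 vs 926).
Opt8: worse on sample rate (104 vs 926).
Opt9: worse on accuracy (89.2 vs 89.6).
Opt10: worse on sample rate (799 vs 926).
Opt11: worse on accuracy (88.8 vs 89.6).
Opt12: worse on sample rate (80 vs 926).
No option dominates Opt1.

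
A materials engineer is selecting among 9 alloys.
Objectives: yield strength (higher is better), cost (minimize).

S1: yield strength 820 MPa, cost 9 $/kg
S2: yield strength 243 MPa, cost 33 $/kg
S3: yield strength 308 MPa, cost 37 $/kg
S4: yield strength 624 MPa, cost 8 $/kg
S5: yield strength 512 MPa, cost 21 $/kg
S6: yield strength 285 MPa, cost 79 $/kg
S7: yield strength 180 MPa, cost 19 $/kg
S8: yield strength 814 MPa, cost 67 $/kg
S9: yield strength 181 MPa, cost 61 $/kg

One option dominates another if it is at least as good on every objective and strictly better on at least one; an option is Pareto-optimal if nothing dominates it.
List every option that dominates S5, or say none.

S1: yield strength 820≥512, cost 9≤21 — dominates S5.
S4: yield strength 624≥512, cost 8≤21 — dominates S5.
Others (S2, S3, S6, S7, S8, S9) are each worse than S5 on at least one objective.

S1, S4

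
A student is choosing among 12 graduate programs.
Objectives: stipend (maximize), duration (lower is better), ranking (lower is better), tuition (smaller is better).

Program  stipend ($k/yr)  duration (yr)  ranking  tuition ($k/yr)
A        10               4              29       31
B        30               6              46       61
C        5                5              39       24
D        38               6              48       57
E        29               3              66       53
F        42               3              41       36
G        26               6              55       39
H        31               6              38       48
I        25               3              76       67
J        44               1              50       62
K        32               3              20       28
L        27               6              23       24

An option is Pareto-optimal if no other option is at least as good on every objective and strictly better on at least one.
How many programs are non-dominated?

A: dominated by K (stipend 32≥10, duration 3≤4, ranking 20≤29, tuition 28≤31).
B: dominated by F (stipend 42≥30, duration 3≤6, ranking 41≤46, tuition 36≤61).
C: not dominated.
D: dominated by F (stipend 42≥38, duration 3≤6, ranking 41≤48, tuition 36≤57).
E: dominated by F (stipend 42≥29, duration 3≤3, ranking 41≤66, tuition 36≤53).
F: not dominated.
G: dominated by F (stipend 42≥26, duration 3≤6, ranking 41≤55, tuition 36≤39).
H: dominated by K (stipend 32≥31, duration 3≤6, ranking 20≤38, tuition 28≤48).
I: dominated by E (stipend 29≥25, duration 3≤3, ranking 66≤76, tuition 53≤67).
J: not dominated (best stipend).
K: not dominated (best ranking).
L: not dominated.
Pareto-optimal: C, F, J, K, L → 5.

5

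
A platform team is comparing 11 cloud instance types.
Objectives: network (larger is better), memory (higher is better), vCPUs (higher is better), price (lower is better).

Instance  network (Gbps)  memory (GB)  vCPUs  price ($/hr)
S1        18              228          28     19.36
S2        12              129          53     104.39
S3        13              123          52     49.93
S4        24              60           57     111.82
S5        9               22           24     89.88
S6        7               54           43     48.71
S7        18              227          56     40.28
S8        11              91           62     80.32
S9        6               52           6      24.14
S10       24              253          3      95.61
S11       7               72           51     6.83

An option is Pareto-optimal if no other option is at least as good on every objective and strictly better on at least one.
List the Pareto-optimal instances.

S1: not dominated.
S2: dominated by S7 (network 18≥12, memory 227≥129, vCPUs 56≥53, price 40.28≤104.39).
S3: dominated by S7 (network 18≥13, memory 227≥123, vCPUs 56≥52, price 40.28≤49.93).
S4: not dominated.
S5: dominated by S1 (network 18≥9, memory 228≥22, vCPUs 28≥24, price 19.36≤89.88).
S6: dominated by S7 (network 18≥7, memory 227≥54, vCPUs 56≥43, price 40.28≤48.71).
S7: not dominated.
S8: not dominated (best vCPUs).
S9: dominated by S1 (network 18≥6, memory 228≥52, vCPUs 28≥6, price 19.36≤24.14).
S10: not dominated (best memory).
S11: not dominated (best price).

S1, S4, S7, S8, S10, S11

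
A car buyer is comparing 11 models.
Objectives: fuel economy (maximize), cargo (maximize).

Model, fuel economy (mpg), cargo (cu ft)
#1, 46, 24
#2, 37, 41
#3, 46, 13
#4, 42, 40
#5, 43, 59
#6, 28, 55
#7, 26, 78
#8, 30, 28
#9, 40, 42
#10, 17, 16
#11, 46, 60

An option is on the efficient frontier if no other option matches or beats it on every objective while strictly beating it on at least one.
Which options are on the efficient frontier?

#7, #11

#1: dominated by #11 (fuel economy 46≥46, cargo 60≥24).
#2: dominated by #5 (fuel economy 43≥37, cargo 59≥41).
#3: dominated by #1 (fuel economy 46≥46, cargo 24≥13).
#4: dominated by #5 (fuel economy 43≥42, cargo 59≥40).
#5: dominated by #11 (fuel economy 46≥43, cargo 60≥59).
#6: dominated by #5 (fuel economy 43≥28, cargo 59≥55).
#7: not dominated (best cargo).
#8: dominated by #2 (fuel economy 37≥30, cargo 41≥28).
#9: dominated by #5 (fuel economy 43≥40, cargo 59≥42).
#10: dominated by #1 (fuel economy 46≥17, cargo 24≥16).
#11: not dominated.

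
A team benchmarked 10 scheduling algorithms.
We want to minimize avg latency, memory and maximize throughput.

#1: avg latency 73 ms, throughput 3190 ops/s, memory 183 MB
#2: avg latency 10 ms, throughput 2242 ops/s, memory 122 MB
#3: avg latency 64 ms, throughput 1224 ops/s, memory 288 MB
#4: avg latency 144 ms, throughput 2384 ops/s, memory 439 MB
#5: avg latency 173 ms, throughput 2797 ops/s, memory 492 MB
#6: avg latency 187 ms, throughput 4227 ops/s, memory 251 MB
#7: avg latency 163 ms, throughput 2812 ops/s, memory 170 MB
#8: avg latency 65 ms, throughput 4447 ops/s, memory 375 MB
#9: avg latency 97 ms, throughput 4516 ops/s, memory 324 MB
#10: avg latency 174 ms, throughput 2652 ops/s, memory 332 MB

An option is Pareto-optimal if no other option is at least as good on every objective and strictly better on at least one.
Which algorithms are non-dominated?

#1, #2, #6, #7, #8, #9

#1: not dominated.
#2: not dominated (best avg latency).
#3: dominated by #2 (avg latency 10≤64, throughput 2242≥1224, memory 122≤288).
#4: dominated by #1 (avg latency 73≤144, throughput 3190≥2384, memory 183≤439).
#5: dominated by #1 (avg latency 73≤173, throughput 3190≥2797, memory 183≤492).
#6: not dominated.
#7: not dominated.
#8: not dominated.
#9: not dominated (best throughput).
#10: dominated by #1 (avg latency 73≤174, throughput 3190≥2652, memory 183≤332).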